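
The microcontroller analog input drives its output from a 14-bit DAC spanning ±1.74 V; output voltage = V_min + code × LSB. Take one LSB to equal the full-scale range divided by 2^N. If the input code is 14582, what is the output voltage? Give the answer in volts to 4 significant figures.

1.357 V

Full-scale range = 1.74 V − (-1.74 V) = 3.48 V. LSB = 3.48 V / 2^14.
V_out = -1.74 + 14582 × (3.48/16384) V
      = -1.74 V + 3.09725 V = 1.35725 V.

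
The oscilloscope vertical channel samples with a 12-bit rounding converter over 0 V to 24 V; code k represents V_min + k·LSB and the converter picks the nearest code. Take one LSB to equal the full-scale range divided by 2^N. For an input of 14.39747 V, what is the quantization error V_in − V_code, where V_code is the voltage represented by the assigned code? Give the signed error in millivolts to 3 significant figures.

+0.986 mV

Span = 24 V. LSB = 24 V / 2^12 ≈ 5.859 mV.
(V_in − V_min)/LSB = (14.39747 − (0)) × 4096/24 = 2457.1682 → nearest code k = 2457.
V_code = V_min + k × range/2^12 = 0 + 2457 × 24/4096 = 14.39648438 V.
Error = V_in − V_code = 14.39747 − (14.39648438) = +0.986 mV.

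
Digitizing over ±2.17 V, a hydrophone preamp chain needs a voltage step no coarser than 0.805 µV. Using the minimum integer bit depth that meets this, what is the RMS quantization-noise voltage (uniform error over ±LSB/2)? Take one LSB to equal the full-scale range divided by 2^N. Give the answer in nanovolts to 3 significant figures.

Range = 2.17 − (-2.17) = 4.34 V.
4.34 V / 0.805 µV = 5.391e6. Since 2^22 = 4194304 and 2^23 = 8388608, N = 23.
One LSB is 4.34 V / 8388608 = 0.51737 µV.
RMS noise = LSB/√12 = 149 nV.

149 nV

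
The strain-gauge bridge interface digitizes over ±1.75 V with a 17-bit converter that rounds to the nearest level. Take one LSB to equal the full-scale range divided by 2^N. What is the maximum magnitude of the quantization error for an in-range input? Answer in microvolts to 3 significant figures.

Range = 1.75 − (-1.75) = 3.5 V.
LSB = 3.5 V / 2^17 = 26.703 µV.
Worst-case error for round-to-nearest is half an LSB: 13.4 µV.

13.4 µV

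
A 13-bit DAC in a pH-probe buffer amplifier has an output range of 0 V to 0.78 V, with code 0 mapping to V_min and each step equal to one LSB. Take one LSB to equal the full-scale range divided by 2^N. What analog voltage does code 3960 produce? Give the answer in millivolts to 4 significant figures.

377.1 mV

Span = 0.78 V. LSB = 0.78 V / 2^13.
Output = V_min + (3960/8192) × range = 0 + 0.483398 × 0.78 V
      = 0 V + 0.377051 V = 0.377051 V.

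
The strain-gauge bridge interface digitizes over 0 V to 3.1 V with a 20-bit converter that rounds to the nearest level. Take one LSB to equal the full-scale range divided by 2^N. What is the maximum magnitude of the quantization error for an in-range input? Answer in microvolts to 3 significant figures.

1.48 µV

Span = 3.1 V.
One LSB is 3.1 V / 1048576 = 2.9564 µV.
A rounding quantizer has |error| ≤ LSB/2 = 1.48 µV.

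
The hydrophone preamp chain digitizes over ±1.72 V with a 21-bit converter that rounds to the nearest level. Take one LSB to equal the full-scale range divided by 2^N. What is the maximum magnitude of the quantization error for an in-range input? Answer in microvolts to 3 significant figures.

Full-scale range = 1.72 V − (-1.72 V) = 3.44 V.
Step size = 3.44/2097152 V = 1.6403 µV.
Worst-case error for round-to-nearest is half an LSB: 0.820 µV.

0.820 µV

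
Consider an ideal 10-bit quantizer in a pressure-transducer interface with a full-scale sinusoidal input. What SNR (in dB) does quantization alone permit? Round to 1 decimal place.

Ideal quantization SNR: 6.02 × 10 + 1.76 dB = 62.0 dB.

62.0 dB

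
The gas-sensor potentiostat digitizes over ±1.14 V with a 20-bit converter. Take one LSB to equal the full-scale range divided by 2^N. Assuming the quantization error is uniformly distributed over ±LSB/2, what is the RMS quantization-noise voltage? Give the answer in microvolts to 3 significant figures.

0.628 µV

The full-scale span is 1.14 − (-1.14) = 2.28 V.
LSB = 2.28 V ÷ 2^20 = 2.28/1048576 V = 2.1744 µV.
For a uniform distribution on [−LSB/2, +LSB/2], V_rms = LSB/√12 = 2.1744 µV/3.4641 = 0.628 µV.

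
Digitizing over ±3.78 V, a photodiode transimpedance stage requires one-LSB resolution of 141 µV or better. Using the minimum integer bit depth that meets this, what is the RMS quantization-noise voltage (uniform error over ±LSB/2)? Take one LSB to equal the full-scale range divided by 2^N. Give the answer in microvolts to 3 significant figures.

33.3 µV

Span: 3.78 V − (-3.78 V) = 7.56 V.
Required number of levels: 7.56/141 µV = 53617; smallest N with 2^N ≥ that is 16.
LSB = 7.56 V / 2^16 = 115.36 µV.
V_rms = LSB/√12 = 33.3 µV.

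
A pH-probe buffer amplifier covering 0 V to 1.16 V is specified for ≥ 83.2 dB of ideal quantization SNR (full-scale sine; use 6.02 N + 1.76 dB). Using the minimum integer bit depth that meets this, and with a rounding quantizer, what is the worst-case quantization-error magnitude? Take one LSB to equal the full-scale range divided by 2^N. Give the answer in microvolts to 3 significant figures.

35.4 µV

Full-scale range = 1.16 V.
N ≥ (83.2 − 1.76)/6.02 = 13.528 → N_min = 14.
One LSB is 1.16 V / 16384 = 70.801 µV.
|e|_max = LSB/2 = 35.4 µV.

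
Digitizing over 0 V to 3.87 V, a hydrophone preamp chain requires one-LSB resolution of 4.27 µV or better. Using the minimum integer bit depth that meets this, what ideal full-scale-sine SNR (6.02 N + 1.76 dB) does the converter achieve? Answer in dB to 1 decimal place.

122.2 dB

Full-scale range = 3.87 V.
Required number of levels: 3.87/4.27 µV = 906320; smallest N with 2^N ≥ that is 20.
SNR = 6.02 × 20 + 1.76 = 122.16 dB.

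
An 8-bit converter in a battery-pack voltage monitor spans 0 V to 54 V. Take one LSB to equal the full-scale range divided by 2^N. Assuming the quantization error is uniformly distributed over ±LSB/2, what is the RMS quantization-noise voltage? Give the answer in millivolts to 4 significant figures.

60.89 mV

Full-scale range = 54 V.
One LSB is 54 V / 256 = 210.938 mV.
For a uniform distribution on [−LSB/2, +LSB/2], V_rms = LSB/√12 = 210.938 mV/3.4641 = 60.89 mV.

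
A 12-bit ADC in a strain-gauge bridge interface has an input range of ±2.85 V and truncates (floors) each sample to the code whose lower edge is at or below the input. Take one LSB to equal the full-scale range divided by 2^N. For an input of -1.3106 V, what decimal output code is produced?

The full-scale span is 2.85 − (-2.85) = 5.7 V. LSB = 5.7 V / 2^12 ≈ 1.392 mV.
code = ⌊(V_in − V_min)/LSB⌋ = ⌊(V_in − V_min) × 2^12 / range⌋
     = ⌊(-1.3106 − (-2.85)) × 4096 / 5.7⌋ = ⌊1.5394 × 4096/5.7⌋
     = ⌊1106.207⌋ = 1106.

1106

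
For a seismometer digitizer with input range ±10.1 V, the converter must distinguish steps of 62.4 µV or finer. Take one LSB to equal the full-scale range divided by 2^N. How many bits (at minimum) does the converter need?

The full-scale span is 10.1 − (-10.1) = 20.2 V.
Levels needed ≥ 20.2/62.4 µV = 323700. 2^19 = 524288 suffices, so N_min = 19.

19 bits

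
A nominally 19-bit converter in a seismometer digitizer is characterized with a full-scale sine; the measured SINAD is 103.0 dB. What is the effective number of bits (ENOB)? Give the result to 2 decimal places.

ENOB = (103.0 − 1.76)/6.02 = 16.8173 bits.

16.82 bits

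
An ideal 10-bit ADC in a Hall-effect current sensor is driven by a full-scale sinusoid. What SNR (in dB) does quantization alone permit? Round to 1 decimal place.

Ideal quantization SNR: 6.02 × 10 + 1.76 dB = 62.0 dB.

62.0 dB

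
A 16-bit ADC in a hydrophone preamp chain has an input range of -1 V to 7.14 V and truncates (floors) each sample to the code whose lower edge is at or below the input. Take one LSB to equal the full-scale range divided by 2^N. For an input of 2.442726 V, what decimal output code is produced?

Span: 7.14 V − (-1 V) = 8.14 V. LSB = 8.14 V / 2^16 ≈ 124.2 µV.
V_in − V_min = 2.442726 − (-1) = 3.442726 V.
Divide by LSB: 3.442726 × 65536/8.14 = 27717.7508.
Truncating gives code 27717.

27717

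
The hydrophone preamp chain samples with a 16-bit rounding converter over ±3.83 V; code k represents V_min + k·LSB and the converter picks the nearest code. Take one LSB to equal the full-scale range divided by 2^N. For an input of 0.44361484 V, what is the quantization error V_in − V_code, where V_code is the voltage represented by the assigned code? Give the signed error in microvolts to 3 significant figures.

+46.4 µV

The full-scale span is 3.83 − (-3.83) = 7.66 V. LSB = 7.66 V / 2^16 ≈ 116.9 µV.
(V_in − V_min)/LSB = (0.44361484 − (-3.83)) × 65536/7.66 = 36563.3971 → nearest code k = 36563.
V_code = -3.83 + (36563/65536) × 7.66 = 0.44356842041 V.
Error = V_in − V_code = 0.44361484 − (0.44356842041) = +46.4 µV.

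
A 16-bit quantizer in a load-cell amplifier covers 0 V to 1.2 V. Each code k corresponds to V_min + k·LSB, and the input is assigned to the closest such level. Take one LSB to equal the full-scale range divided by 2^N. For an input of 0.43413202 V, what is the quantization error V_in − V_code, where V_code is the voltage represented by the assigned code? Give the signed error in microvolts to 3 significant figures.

+7.26 µV

Full-scale range = 1.2 V. LSB = 1.2 V / 2^16 ≈ 18.31 µV.
(V_in − V_min)/LSB = (0.43413202 − (0)) × 65536/1.2 = 23709.3967 → nearest code k = 23709.
V_code = 0 + (23709/65536) × 1.2 = 0.43412475586 V.
V_in − V_code = 0.43413202 − (0.43412475586) = +7.26 µV.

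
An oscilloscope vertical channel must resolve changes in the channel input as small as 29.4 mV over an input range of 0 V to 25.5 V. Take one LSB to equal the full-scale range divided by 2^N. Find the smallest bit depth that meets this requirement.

Range is 25.5 V.
Required number of levels: 25.5/29.4 mV = 867.35; smallest N with 2^N ≥ that is 10.

10 bits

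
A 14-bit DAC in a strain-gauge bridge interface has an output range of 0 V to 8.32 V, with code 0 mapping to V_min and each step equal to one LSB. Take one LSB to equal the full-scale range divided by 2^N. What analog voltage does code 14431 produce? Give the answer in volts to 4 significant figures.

7.328 V

V_FS = 8.32 V. LSB = 8.32 V / 2^14.
V_out = V_min + code × LSB = 0 V + 14431 × 8.32 V / 16384
      = 0 + 7.32824 = 7.32824 V.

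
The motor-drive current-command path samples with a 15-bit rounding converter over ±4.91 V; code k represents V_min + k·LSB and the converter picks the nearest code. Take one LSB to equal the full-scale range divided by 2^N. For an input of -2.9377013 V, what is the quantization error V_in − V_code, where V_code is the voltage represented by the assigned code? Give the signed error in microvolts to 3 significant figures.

+87.4 µV

Range = 4.91 − (-4.91) = 9.82 V. LSB = 9.82 V / 2^15 ≈ 299.7 µV.
(-2.9377013 − (-4.91)) / LSB = 1.9722987 × 32768/9.82 = 6581.2916. Nearest integer: k = 6581.
V_code = -4.91 + (6581/32768) × 9.82 = -2.9377886963 V.
V_in − V_code = -2.9377013 − (-2.9377886963) = +87.4 µV.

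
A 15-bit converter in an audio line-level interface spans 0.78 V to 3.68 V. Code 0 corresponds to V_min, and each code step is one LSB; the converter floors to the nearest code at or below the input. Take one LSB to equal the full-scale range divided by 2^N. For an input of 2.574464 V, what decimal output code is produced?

The full-scale span is 3.68 − (0.78) = 2.9 V. LSB = 2.9 V / 2^15 ≈ 88.50 µV.
code = ⌊(V_in − V_min)/LSB⌋ = ⌊(V_in − V_min) × 2^15 / range⌋
     = ⌊(2.574464 − (0.78)) × 32768 / 2.9⌋ = ⌊1.794464 × 32768/2.9⌋
     = ⌊20276.206⌋ = 20276.

20276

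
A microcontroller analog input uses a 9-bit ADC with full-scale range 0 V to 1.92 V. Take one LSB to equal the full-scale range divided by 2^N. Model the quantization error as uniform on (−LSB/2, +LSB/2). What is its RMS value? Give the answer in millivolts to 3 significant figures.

1.08 mV

Full-scale range = 1.92 V.
LSB = 1.92 V ÷ 2^9 = 1.92/512 V = 3.7500 mV.
V_rms = LSB/√12 = 3.7500 mV / √12 = 1.08 mV.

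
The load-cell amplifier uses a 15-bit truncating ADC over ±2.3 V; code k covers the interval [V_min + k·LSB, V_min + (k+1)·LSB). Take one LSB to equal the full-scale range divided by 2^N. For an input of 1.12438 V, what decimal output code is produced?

The full-scale span is 2.3 − (-2.3) = 4.6 V. LSB = 4.6 V / 2^15 ≈ 140.4 µV.
(V_in − V_min) × 2^15/range = (1.12438 − (-2.3)) × 32768/4.6 = 24393.496.
Floor → code = 24393.

24393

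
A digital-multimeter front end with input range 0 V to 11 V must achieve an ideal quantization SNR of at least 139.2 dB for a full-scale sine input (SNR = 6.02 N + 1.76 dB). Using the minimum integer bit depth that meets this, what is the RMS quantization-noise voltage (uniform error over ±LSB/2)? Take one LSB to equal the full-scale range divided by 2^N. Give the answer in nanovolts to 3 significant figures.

V_FS = 11 V.
Solving 6.02 N ≥ 139.2 − 1.76: N ≥ 22.831. Round up → N = 23.
LSB = 11 V / 2^23 = 1.3113 µV.
RMS noise = LSB/√12 = 379 nV.

379 nV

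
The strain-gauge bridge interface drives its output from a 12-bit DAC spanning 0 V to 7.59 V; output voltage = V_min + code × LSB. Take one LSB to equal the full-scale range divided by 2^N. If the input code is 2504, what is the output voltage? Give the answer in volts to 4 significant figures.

Full-scale range = 7.59 V. LSB = 7.59 V / 2^12.
Output = V_min + (2504/4096) × range = 0 + 0.611328 × 7.59 V
      = 0 + 4.63998 = 4.63998 V.

4.640 V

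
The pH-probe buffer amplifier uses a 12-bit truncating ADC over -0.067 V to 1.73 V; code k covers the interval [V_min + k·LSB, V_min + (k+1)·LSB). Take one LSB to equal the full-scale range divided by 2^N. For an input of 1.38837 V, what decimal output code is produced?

Range = 1.73 − (-0.067) = 1.797 V. LSB = 1.797 V / 2^12 ≈ 438.7 µV.
V_in − V_min = 1.38837 − (-0.067) = 1.45537 V.
Divide by LSB: 1.45537 × 4096/1.797 = 3317.3041.
Truncating gives code 3317.

3317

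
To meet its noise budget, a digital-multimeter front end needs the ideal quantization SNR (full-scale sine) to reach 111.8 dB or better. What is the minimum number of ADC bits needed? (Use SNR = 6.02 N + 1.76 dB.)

19 bits

Required N = ⌈(111.8 − 1.76)/6.02⌉ = ⌈18.279⌉ = 19.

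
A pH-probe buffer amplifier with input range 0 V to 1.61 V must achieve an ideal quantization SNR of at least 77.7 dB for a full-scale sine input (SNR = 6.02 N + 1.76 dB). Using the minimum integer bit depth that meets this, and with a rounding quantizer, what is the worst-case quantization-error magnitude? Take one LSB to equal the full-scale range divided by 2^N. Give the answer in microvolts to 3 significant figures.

98.3 µV

Full-scale range = 1.61 V.
N ≥ (77.7 − 1.76)/6.02 = 12.615 → N_min = 13.
LSB = 1.61 V / 2^13 = 196.53 µV.
Half an LSB is 98.3 µV.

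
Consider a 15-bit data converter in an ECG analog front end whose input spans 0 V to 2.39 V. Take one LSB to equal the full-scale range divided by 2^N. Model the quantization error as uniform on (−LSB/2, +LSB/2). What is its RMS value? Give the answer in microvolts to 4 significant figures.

21.06 µV

Range is 2.39 V.
One LSB is 2.39 V / 32768 = 72.9370 µV.
RMS of a uniform error over width LSB is LSB/√12 = 21.06 µV.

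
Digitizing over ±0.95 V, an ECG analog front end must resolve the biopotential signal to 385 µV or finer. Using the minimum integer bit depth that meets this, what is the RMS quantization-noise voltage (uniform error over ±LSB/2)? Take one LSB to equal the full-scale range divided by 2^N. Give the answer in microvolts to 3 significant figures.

The full-scale span is 0.95 − (-0.95) = 1.9 V.
1.9 V / 385 µV = 4935. Since 2^12 = 4096 and 2^13 = 8192, N = 13.
One LSB is 1.9 V / 8192 = 231.93 µV.
V_rms = LSB/√12 = 67.0 µV.

67.0 µV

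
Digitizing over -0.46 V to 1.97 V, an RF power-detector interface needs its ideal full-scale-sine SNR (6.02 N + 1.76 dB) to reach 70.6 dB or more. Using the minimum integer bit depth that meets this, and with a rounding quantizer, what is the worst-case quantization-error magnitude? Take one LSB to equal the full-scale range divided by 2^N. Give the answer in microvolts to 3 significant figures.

The full-scale span is 1.97 − (-0.46) = 2.43 V.
Required N = ⌈(70.6 − 1.76)/6.02⌉ = ⌈11.435⌉ = 12.
LSB = 2.43 V / 2^12 = 0.59326 mV.
Half an LSB is 297 µV.

297 µV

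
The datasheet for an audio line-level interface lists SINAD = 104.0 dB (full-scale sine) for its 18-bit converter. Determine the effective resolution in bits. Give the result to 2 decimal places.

ENOB = (104.0 − 1.76)/6.02 = 16.9834 bits.

16.98 bits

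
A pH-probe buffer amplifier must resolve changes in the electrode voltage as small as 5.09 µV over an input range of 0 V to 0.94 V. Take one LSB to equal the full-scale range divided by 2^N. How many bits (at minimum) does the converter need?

Range is 0.94 V.
Need 2^N ≥ 0.94 V / 5.09 µV = 184700 → N_min = 18.

18 bits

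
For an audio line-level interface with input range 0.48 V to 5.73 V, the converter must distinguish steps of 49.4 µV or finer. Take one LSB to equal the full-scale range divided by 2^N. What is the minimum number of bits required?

Full-scale range = 5.73 V − (0.48 V) = 5.25 V.
Required number of levels: 5.25/49.4 µV = 106280; smallest N with 2^N ≥ that is 17.

17 bits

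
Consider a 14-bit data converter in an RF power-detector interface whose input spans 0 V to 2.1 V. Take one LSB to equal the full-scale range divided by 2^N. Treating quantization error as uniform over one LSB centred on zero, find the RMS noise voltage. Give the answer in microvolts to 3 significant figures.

V_FS = 2.1 V.
Step size = 2.1/16384 V = 128.17 µV.
σ_q = LSB/√12 = 128.17 µV/3.4641 = 37.0 µV.

37.0 µV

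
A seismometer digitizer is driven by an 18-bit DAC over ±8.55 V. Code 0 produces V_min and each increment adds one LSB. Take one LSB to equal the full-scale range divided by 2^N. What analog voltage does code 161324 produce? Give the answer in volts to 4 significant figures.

Range = 8.55 − (-8.55) = 17.1 V. LSB = 17.1 V / 2^18.
V_out = -8.55 + 161324 × (17.1/262144) V
      = -8.55 V + 10.5234 V = 1.97338 V.

1.973 V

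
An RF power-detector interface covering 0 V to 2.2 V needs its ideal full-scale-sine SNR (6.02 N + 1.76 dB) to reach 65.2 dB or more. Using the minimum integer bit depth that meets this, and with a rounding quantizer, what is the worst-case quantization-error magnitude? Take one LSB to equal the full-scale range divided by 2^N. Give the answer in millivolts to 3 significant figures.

Span = 2.2 V.
Required N = ⌈(65.2 − 1.76)/6.02⌉ = ⌈10.538⌉ = 11.
LSB = 2.2 V ÷ 2^11 = 2.2/2048 V = 1.0742 mV.
Half an LSB is 0.537 mV.

0.537 mV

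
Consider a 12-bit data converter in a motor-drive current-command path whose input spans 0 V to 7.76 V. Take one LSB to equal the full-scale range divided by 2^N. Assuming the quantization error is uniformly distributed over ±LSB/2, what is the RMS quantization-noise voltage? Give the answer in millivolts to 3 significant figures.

Range is 7.76 V.
LSB = 7.76 V ÷ 2^12 = 7.76/4096 V = 1.8945 mV.
For a uniform distribution on [−LSB/2, +LSB/2], V_rms = LSB/√12 = 1.8945 mV/3.4641 = 0.547 mV.

0.547 mV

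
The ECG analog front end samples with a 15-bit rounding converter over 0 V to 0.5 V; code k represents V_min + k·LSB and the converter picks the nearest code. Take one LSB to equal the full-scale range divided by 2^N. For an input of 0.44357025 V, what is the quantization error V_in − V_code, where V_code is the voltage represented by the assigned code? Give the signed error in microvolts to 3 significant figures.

−2.75 µV

Full-scale range = 0.5 V. LSB = 0.5 V / 2^15 ≈ 15.26 µV.
(V_in − V_min)/LSB = (0.44357025 − (0)) × 32768/0.5 = 29069.8199 → nearest code k = 29070.
V_code = 0 + (29070/32768) × 0.5 = 0.44357299805 V.
V_in − V_code = 0.44357025 − (0.44357299805) = −2.75 µV.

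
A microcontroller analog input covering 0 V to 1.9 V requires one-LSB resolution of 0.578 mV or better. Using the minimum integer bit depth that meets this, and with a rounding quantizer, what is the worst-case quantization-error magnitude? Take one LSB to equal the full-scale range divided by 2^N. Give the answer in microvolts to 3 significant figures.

232 µV

Range is 1.9 V.
1.9 V / 0.578 mV = 3287. Since 2^11 = 2048 and 2^12 = 4096, N = 12.
One LSB is 1.9 V / 4096 = 463.87 µV.
Max error for round-to-nearest is LSB/2 = 232 µV.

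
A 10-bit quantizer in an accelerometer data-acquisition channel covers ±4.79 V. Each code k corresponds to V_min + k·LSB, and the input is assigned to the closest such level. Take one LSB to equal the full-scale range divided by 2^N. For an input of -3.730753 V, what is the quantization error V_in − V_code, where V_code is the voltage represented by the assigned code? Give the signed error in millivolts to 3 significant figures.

Range = 4.79 − (-4.79) = 9.58 V. LSB = 9.58 V / 2^10 ≈ 9.355 mV.
Position in LSBs: (-3.730753 − (-4.79)) × 1024/9.58 = 113.2222; rounding gives k = 113.
Reconstructed level: -4.79 + 113 × 9.58/1024 V = -3.732832031 V.
Error = V_in − V_code = -3.730753 − (-3.732832031) = +2.08 mV.

+2.08 mV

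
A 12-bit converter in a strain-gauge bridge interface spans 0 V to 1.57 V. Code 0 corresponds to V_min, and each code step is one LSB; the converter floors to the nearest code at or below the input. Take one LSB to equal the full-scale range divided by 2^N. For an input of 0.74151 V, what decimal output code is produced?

1934

Span = 1.57 V. LSB = 1.57 V / 2^12 ≈ 383.3 µV.
code = ⌊(V_in − V_min)/LSB⌋ = ⌊(V_in − V_min) × 2^12 / range⌋
     = ⌊(0.74151 − (0)) × 4096 / 1.57⌋ = ⌊0.74151 × 4096/1.57⌋
     = ⌊1934.538⌋ = 1934.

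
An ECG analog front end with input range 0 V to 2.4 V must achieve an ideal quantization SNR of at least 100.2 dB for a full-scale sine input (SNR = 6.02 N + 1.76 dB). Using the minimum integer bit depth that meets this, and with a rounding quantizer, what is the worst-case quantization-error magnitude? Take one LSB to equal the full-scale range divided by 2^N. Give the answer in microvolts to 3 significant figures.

9.16 µV

Full-scale range = 2.4 V.
6.02 N + 1.76 ≥ 100.2 gives N ≥ 16.352, so the minimum integer is 17.
One LSB is 2.4 V / 131072 = 18.311 µV.
Max error for round-to-nearest is LSB/2 = 9.16 µV.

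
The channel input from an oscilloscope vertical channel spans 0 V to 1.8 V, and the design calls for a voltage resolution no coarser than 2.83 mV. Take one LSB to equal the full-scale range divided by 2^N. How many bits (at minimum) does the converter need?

10 bits

Full-scale range = 1.8 V.
Need 2^N ≥ 1.8 V / 2.83 mV = 636.0 → N_min = 10.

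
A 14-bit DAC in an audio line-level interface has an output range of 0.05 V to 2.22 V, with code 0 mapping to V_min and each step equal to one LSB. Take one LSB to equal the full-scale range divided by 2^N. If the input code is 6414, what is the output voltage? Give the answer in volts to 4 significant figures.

0.8995 V

The full-scale span is 2.22 − (0.05) = 2.17 V. LSB = 2.17 V / 2^14.
V_out = V_min + code × LSB = 0.05 V + 6414 × 2.17 V / 16384
      = 0.05 V + 0.849510 V = 0.899510 V.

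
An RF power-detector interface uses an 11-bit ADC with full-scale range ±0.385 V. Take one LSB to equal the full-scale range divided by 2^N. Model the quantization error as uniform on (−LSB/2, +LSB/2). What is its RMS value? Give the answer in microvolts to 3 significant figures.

Span: 0.385 V − (-0.385 V) = 0.77 V.
One LSB is 0.77 V / 2048 = 375.98 µV.
RMS of a uniform error over width LSB is LSB/√12 = 109 µV.

109 µV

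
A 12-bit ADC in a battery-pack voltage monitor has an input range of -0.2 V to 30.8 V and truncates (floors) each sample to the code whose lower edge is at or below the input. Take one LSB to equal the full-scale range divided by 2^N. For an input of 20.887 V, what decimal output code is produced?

Span: 30.8 V − (-0.2 V) = 31 V. LSB = 31 V / 2^12 ≈ 7.568 mV.
V_in − V_min = 20.887 − (-0.2) = 21.087 V.
Divide by LSB: 21.087 × 4096/31 = 2786.2049.
Truncating gives code 2786.

2786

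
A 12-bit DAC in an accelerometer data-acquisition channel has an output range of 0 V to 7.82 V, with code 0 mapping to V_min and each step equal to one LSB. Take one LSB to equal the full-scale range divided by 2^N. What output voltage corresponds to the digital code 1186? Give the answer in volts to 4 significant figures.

Span = 7.82 V. LSB = 7.82 V / 2^12.
Output = V_min + (1186/4096) × range = 0 + 0.289551 × 7.82 V
      = 0 V + 2.26429 V = 2.26429 V.

2.264 V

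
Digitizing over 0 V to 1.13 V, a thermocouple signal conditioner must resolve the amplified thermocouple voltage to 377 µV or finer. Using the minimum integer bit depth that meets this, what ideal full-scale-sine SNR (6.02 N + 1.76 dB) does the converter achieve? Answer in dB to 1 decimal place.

Range is 1.13 V.
Required number of levels: 1.13/377 µV = 2997.3; smallest N with 2^N ≥ that is 12.
SNR = 6.02 × 12 + 1.76 = 74.00 dB.

74.0 dB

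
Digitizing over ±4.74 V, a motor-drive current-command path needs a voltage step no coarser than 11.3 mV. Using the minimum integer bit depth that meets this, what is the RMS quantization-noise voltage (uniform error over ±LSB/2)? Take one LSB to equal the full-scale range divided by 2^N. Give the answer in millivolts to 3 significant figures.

2.67 mV

Range = 4.74 − (-4.74) = 9.48 V.
9.48 V / 11.3 mV = 838.9. Since 2^9 = 512 and 2^10 = 1024, N = 10.
Step size = 9.48/1024 V = 9.2578 mV.
V_rms = LSB/√12 = 2.67 mV.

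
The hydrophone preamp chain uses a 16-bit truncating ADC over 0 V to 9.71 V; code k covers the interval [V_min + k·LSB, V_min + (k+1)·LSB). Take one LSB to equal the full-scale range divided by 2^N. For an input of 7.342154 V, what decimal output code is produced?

V_FS = 9.71 V. LSB = 9.71 V / 2^16 ≈ 148.2 µV.
(V_in − V_min) × 2^16/range = (7.342154 − (0)) × 65536/9.71 = 49554.625.
Floor → code = 49554.

49554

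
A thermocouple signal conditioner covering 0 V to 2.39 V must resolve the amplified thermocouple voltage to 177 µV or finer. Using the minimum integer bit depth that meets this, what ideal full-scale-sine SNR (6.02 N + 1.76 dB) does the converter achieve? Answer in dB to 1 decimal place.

Full-scale range = 2.39 V.
2.39 V / 177 µV = 13500. Since 2^13 = 8192 and 2^14 = 16384, N = 14.
Ideal SNR at N = 14: 6.02·14 + 1.76 = 86.0 dB.

86.0 dB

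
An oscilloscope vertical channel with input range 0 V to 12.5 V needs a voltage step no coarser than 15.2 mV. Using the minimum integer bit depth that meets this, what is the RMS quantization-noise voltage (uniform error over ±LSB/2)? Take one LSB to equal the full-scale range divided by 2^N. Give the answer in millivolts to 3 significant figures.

3.52 mV

Span = 12.5 V.
Required number of levels: 12.5/15.2 mV = 822.37; smallest N with 2^N ≥ that is 10.
One LSB is 12.5 V / 1024 = 12.207 mV.
V_rms = LSB/√12 = 3.52 mV.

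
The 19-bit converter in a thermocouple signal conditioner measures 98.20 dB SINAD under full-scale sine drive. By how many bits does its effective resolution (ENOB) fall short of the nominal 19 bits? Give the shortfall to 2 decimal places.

Effective bits = (98.20 − 1.76)/6.02 = 16.0199.
Lost resolution: 19 − 16.0199 = 2.9801 bits.

2.98 bits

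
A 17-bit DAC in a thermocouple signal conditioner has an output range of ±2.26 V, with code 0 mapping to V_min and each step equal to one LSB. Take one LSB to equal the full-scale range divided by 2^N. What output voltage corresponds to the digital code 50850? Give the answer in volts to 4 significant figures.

Range = 2.26 − (-2.26) = 4.52 V. LSB = 4.52 V / 2^17.
V_out = -2.26 + 50850 × (4.52/131072) V
      = -2.26 V + 1.75356 V = -0.506445 V.

-0.5064 V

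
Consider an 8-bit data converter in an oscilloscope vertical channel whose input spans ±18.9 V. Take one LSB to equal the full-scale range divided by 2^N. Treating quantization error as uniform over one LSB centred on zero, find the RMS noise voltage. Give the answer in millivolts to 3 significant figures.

The full-scale span is 18.9 − (-18.9) = 37.8 V.
One LSB is 37.8 V / 256 = 147.66 mV.
σ_q = LSB/√12 = 147.66 mV/3.4641 = 42.6 mV.

42.6 mV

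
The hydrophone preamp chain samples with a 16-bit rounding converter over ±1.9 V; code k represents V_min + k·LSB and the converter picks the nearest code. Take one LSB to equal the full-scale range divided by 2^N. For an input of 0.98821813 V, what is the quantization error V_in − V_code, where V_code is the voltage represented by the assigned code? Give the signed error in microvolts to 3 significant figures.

+7.07 µV

Full-scale range = 1.9 V − (-1.9 V) = 3.8 V. LSB = 3.8 V / 2^16 ≈ 57.98 µV.
Position in LSBs: (0.98821813 − (-1.9)) × 65536/3.8 = 49811.1219; rounding gives k = 49811.
Reconstructed level: -1.9 + 49811 × 3.8/65536 V = 0.98821105957 V.
Error = V_in − V_code = 0.98821813 − (0.98821105957) = +7.07 µV.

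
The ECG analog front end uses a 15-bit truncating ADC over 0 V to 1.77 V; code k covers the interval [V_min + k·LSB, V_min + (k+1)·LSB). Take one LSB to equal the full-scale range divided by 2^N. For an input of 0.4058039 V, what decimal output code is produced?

Span = 1.77 V. LSB = 1.77 V / 2^15 ≈ 54.02 µV.
code = ⌊(V_in − V_min)/LSB⌋ = ⌊(V_in − V_min) × 2^15 / range⌋
     = ⌊(0.4058039 − (0)) × 32768 / 1.77⌋ = ⌊0.4058039 × 32768/1.77⌋
     = ⌊7512.645⌋ = 7512.

7512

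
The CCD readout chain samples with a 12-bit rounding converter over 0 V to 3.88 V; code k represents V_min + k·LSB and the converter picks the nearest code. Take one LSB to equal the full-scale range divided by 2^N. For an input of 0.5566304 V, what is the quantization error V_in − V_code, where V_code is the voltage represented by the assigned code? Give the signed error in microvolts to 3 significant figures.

−362 µV

Full-scale range = 3.88 V. LSB = 3.88 V / 2^12 ≈ 0.9473 mV.
(0.5566304 − (0)) / LSB = 0.5566304 × 4096/3.88 = 587.6181. Nearest integer: k = 588.
Reconstructed level: 0 + 588 × 3.88/4096 V = 0.5569921875 V.
Error = V_in − V_code = 0.5566304 − (0.5569921875) = −362 µV.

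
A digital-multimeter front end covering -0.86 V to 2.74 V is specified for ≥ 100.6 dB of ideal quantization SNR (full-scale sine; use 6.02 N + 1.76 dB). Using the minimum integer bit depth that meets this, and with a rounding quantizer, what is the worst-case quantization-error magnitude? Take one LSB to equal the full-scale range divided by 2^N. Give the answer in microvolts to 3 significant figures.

13.7 µV

Range = 2.74 − (-0.86) = 3.6 V.
Required N = ⌈(100.6 − 1.76)/6.02⌉ = ⌈16.419⌉ = 17.
LSB = 3.6 V / 2^17 = 27.466 µV.
Half an LSB is 13.7 µV.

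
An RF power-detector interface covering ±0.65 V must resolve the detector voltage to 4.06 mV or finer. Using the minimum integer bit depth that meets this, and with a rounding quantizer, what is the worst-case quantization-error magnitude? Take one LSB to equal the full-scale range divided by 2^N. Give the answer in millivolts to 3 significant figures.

Full-scale range = 0.65 V − (-0.65 V) = 1.3 V.
1.3 V / 4.06 mV = 320.2. Since 2^8 = 256 and 2^9 = 512, N = 9.
One LSB is 1.3 V / 512 = 2.5391 mV.
|e|_max = LSB/2 = 1.27 mV.

1.27 mV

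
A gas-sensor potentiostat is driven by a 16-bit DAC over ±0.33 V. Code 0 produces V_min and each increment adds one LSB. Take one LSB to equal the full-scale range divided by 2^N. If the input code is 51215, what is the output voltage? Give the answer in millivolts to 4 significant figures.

Full-scale range = 0.33 V − (-0.33 V) = 0.66 V. LSB = 0.66 V / 2^16.
V_out = -0.33 + 51215 × (0.66/65536) V
      = -0.33 V + 0.515776 V = 0.185776 V.

185.8 mV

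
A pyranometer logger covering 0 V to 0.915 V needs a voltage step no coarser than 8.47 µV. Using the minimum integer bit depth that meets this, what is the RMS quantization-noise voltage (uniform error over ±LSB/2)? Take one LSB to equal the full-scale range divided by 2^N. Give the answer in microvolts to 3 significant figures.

Span = 0.915 V.
Required number of levels: 0.915/8.47 µV = 108030; smallest N with 2^N ≥ that is 17.
Step size = 0.915/131072 V = 6.9809 µV.
V_rms = LSB/√12 = 2.02 µV.

2.02 µV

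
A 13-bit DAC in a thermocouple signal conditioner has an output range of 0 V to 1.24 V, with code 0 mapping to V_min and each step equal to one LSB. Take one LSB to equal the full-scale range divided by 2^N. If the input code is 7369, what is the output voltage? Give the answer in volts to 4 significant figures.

1.115 V

Range is 1.24 V. LSB = 1.24 V / 2^13.
V_out = 0 + 7369 × (1.24/8192) V
      = 0 V + 1.11542 V = 1.11542 V.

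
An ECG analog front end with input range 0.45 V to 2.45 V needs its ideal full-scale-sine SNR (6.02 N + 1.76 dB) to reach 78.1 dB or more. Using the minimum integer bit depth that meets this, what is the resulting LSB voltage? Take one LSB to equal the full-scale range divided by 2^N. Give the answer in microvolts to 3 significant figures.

Full-scale range = 2.45 V − (0.45 V) = 2 V.
6.02 N + 1.76 ≥ 78.1 gives N ≥ 12.681, so the minimum integer is 13.
One LSB is 2 V / 8192 = 244 µV.

244 µV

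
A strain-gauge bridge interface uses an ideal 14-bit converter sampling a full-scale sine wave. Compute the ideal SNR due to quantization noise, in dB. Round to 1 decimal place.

SNR = 6.02·14 + 1.76 = 86.04 dB.

86.0 dB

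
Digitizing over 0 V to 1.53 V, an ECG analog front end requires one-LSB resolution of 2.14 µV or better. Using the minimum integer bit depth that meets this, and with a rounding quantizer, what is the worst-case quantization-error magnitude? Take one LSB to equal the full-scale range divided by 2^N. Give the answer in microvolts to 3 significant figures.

0.730 µV

Full-scale range = 1.53 V.
Levels needed ≥ 1.53/2.14 µV = 715000. 2^20 = 1048576 suffices, so N_min = 20.
One LSB is 1.53 V / 1048576 = 1.4591 µV.
Half an LSB is 0.730 µV.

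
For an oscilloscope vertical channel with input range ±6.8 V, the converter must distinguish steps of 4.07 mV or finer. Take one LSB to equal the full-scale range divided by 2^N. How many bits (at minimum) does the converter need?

12 bits

The full-scale span is 6.8 − (-6.8) = 13.6 V.
13.6 V / 4.07 mV = 3342. Since 2^11 = 2048 and 2^12 = 4096, N = 12.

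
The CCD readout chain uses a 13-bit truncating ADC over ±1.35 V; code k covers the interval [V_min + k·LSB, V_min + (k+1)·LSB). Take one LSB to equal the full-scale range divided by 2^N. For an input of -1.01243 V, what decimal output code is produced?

1024

Full-scale range = 1.35 V − (-1.35 V) = 2.7 V. LSB = 2.7 V / 2^13 ≈ 329.6 µV.
(V_in − V_min) × 2^13/range = (-1.01243 − (-1.35)) × 8192/2.7 = 1024.212.
Floor → code = 1024.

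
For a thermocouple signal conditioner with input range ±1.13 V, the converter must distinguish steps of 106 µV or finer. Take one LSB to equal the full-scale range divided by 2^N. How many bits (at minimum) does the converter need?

15 bits

The full-scale span is 1.13 − (-1.13) = 2.26 V.
Required number of levels: 2.26/106 µV = 21321; smallest N with 2^N ≥ that is 15.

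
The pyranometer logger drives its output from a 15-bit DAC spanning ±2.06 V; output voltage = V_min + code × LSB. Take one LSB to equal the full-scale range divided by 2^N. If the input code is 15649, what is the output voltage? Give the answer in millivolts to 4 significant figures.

-92.41 mV

Full-scale range = 2.06 V − (-2.06 V) = 4.12 V. LSB = 4.12 V / 2^15.
V_out = -2.06 + 15649 × (4.12/32768) V
      = -2.06 V + 1.96759 V = -0.0924133 V.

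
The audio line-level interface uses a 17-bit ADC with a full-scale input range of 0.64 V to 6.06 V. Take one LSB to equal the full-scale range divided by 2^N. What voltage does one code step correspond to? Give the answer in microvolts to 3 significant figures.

The full-scale span is 6.06 − (0.64) = 5.42 V.
There are 2^17 = 131072 steps.
LSB = 5.42 V / 2^17 = 41.4 µV.

41.4 µV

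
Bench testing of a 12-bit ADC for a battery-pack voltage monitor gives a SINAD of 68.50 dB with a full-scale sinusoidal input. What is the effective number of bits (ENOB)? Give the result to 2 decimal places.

11.09 bits

(68.50 − 1.76) / 6.02 = 66.74/6.02 = 11.0864 effective bits.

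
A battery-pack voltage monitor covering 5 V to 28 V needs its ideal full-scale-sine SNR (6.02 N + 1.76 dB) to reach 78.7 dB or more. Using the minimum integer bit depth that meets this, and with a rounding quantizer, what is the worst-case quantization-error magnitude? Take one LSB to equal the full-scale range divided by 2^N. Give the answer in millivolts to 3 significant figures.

1.40 mV

The full-scale span is 28 − (5) = 23 V.
Solving 6.02 N ≥ 78.7 − 1.76: N ≥ 12.781. Round up → N = 13.
LSB = 23 V / 2^13 = 2.8076 mV.
Max error for round-to-nearest is LSB/2 = 1.40 mV.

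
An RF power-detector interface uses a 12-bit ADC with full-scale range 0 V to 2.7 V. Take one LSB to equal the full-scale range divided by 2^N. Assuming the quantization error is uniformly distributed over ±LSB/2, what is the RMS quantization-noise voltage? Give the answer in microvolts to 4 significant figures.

V_FS = 2.7 V.
LSB = 2.7 V / 2^12 = 0.659180 mV.
RMS of a uniform error over width LSB is LSB/√12 = 190.3 µV.

190.3 µV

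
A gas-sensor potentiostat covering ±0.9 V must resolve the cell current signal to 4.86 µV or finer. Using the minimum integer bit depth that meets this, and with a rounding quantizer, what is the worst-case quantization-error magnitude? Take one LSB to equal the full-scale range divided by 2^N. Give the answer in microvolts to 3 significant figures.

Full-scale range = 0.9 V − (-0.9 V) = 1.8 V.
1.8 V / 4.86 µV = 370400. Since 2^18 = 262144 and 2^19 = 524288, N = 19.
One LSB is 1.8 V / 524288 = 3.4332 µV.
|e|_max = LSB/2 = 1.72 µV.

1.72 µV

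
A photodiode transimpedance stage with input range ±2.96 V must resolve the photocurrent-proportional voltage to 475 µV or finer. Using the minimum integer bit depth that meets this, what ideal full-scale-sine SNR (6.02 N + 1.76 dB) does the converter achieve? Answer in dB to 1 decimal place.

The full-scale span is 2.96 − (-2.96) = 5.92 V.
Required number of levels: 5.92/475 µV = 12463; smallest N with 2^N ≥ that is 14.
SNR = 6.02 × 14 + 1.76 = 86.04 dB.

86.0 dB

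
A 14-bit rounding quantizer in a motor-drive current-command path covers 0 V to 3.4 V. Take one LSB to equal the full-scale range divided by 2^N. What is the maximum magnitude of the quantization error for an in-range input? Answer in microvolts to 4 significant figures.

103.8 µV

V_FS = 3.4 V.
LSB = 3.4 V ÷ 2^14 = 3.4/16384 V = 207.520 µV.
Worst-case error for round-to-nearest is half an LSB: 103.8 µV.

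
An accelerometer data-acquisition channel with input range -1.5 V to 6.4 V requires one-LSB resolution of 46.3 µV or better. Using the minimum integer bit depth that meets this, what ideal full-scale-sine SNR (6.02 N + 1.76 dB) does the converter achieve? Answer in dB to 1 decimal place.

Range = 6.4 − (-1.5) = 7.9 V.
Required number of levels: 7.9/46.3 µV = 170630; smallest N with 2^N ≥ that is 18.
SNR = 6.02 × 18 + 1.76 = 110.12 dB.

110.1 dB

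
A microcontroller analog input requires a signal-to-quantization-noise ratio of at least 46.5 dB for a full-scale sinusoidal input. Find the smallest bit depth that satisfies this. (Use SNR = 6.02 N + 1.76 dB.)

8 bits

N ≥ (46.5 − 1.76)/6.02 = 7.432 → N_min = 8.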